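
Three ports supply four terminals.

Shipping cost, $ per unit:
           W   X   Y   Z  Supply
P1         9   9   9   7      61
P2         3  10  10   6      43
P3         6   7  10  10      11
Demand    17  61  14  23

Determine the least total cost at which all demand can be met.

An optimal shipping plan:
  P1->X: 50 × $9 = $450
  P1->Y: 11 × $9 = $99
  P2->W: 17 × $3 = $51
  P2->Y: 3 × $10 = $30
  P2->Z: 23 × $6 = $138
  P3->X: 11 × $7 = $77
Total = 450 + 99 + 51 + 30 + 138 + 77 = $845.

845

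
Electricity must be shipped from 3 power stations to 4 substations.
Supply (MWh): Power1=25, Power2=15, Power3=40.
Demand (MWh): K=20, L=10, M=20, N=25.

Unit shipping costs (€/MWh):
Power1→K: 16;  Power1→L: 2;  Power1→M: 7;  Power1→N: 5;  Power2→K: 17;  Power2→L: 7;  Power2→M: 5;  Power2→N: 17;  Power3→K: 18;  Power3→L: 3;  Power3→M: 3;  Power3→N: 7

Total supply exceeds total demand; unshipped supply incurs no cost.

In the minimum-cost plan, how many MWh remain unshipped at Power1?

An optimal plan:
  Power1–K: 5 × €16 = €80
  Power1–N: 20 × €5 = €100
  Power2–K: 15 × €17 = €255
  Power3–L: 10 × €3 = €30
  Power3–M: 20 × €3 = €60
  Power3–N: 5 × €7 = €35
Total cost = €560.
Power1 ships 25 of its 25, leaving 0.

0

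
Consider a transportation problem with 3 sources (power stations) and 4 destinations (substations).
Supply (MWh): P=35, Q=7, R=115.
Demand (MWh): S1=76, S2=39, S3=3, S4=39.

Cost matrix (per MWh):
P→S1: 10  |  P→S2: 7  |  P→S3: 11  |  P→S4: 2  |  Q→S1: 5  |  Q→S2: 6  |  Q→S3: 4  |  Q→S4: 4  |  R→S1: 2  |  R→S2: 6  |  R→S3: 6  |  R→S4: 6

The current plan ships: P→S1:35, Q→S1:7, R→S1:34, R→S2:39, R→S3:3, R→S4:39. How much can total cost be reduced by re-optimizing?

Current plan cost = 35·10 + 7·5 + 34·2 + 39·6 + 3·6 + 39·6 = 939.
Optimal plan:
  P->S4: 35 MWh
  Q->S3: 3 MWh
  Q->S4: 4 MWh
  R->S1: 76 MWh
  R->S2: 39 MWh
Optimal cost = 484.
Saving = 939 − 484 = 455.

455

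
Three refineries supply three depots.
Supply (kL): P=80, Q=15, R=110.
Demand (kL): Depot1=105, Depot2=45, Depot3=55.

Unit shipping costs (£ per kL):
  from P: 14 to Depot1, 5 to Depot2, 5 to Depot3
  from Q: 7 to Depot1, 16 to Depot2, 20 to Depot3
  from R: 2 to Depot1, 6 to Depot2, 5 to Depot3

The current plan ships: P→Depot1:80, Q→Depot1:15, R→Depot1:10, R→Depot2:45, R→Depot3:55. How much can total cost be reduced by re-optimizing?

1005

Current plan cost = 80·14 + 15·7 + 10·2 + 45·6 + 55·5 = £1790.
Optimal plan:
  P→Depot2: 45 × £5 = £225
  P→Depot3: 35 × £5 = £175
  Q→Depot1: 15 × £7 = £105
  R→Depot1: 90 × £2 = £180
  R→Depot3: 20 × £5 = £100
Optimal cost = £785.
Saving = 1790 − 785 = £1005.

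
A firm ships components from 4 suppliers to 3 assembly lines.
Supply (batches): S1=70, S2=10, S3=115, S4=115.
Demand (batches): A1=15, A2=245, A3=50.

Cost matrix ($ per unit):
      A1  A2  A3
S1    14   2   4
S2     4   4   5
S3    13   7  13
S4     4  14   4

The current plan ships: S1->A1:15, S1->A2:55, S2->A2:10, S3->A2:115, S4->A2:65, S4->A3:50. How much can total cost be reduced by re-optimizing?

330

Current plan cost = 15·14 + 55·2 + 10·4 + 115·7 + 65·14 + 50·4 = $2275.
Optimal plan:
  S1 to A2: 70 batches
  S2 to A2: 10 batches
  S3 to A2: 115 batches
  S4 to A1: 15 batches
  S4 to A2: 50 batches
  S4 to A3: 50 batches
Optimal cost = $1945.
Saving = 2275 − 1945 = $330.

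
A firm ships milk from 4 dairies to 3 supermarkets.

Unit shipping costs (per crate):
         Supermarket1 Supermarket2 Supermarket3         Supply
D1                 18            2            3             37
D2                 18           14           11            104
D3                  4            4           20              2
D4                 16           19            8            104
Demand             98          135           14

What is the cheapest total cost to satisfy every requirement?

3114

A cheapest plan:
  D1→Supermarket2: 37 × 2 = 74
  D2→Supermarket1: 6 × 18 = 108
  D2→Supermarket2: 98 × 14 = 1372
  D3→Supermarket1: 2 × 4 = 8
  D4→Supermarket1: 90 × 16 = 1440
  D4→Supermarket3: 14 × 8 = 112
Total = 74 + 108 + 1372 + 8 + 1440 + 112 = 3114.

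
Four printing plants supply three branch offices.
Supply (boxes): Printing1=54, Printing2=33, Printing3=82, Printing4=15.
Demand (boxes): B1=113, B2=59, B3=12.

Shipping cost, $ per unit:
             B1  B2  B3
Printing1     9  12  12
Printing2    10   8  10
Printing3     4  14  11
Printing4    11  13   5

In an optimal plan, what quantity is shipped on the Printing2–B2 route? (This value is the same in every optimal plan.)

33

Solving gives:
  Printing1→B1: 31 × $9 = $279
  Printing1→B2: 23 × $12 = $276
  Printing2→B2: 33 × $8 = $264
  Printing3→B1: 82 × $4 = $328
  Printing4→B2: 3 × $13 = $39
  Printing4→B3: 12 × $5 = $60
Total cost = $1246.
So Printing2→B2 carries 33 boxes.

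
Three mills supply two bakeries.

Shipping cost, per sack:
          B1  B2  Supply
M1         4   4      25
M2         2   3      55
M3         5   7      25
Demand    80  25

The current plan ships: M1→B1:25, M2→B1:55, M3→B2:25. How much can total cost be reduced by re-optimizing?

50

Current plan cost = 25·4 + 55·2 + 25·7 = 385.
Optimal plan:
  M1->B2: 25 × 4 = 100
  M2->B1: 55 × 2 = 110
  M3->B1: 25 × 5 = 125
Optimal cost = 335.
Saving = 385 − 335 = 50.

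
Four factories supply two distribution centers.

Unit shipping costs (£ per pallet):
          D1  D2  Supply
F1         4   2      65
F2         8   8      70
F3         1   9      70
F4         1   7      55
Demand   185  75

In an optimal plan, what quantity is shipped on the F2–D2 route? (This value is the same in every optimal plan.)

10

The minimum-cost plan:
  F1–D2: 65 × £2 = £130
  F2–D1: 60 × £8 = £480
  F2–D2: 10 × £8 = £80
  F3–D1: 70 × £1 = £70
  F4–D1: 55 × £1 = £55
Total cost = £815.
So F2→D2 carries 10 pallets.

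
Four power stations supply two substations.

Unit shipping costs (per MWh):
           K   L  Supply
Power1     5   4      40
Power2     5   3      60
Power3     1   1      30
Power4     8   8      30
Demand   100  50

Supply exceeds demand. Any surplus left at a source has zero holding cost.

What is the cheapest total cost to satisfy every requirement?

A cheapest plan:
  Power1 to K: 40 × 5 = 200
  Power2 to K: 10 × 5 = 50
  Power2 to L: 50 × 3 = 150
  Power3 to K: 30 × 1 = 30
  Power4 to K: 20 × 8 = 160
Total = 200 + 50 + 150 + 30 + 160 = 590.

590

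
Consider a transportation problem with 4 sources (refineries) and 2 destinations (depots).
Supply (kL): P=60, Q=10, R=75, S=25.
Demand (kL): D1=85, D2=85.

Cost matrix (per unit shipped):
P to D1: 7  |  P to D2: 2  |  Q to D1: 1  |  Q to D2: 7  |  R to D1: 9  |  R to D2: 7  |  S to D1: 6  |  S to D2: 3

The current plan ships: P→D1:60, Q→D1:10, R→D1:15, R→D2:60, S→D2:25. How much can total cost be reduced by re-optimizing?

Current plan cost = 60·7 + 10·1 + 15·9 + 60·7 + 25·3 = 1060.
Optimal plan:
  P->D2: 60 × 2 = 120
  Q->D1: 10 × 1 = 10
  R->D1: 75 × 9 = 675
  S->D2: 25 × 3 = 75
Optimal cost = 880.
Saving = 1060 − 880 = 180.

180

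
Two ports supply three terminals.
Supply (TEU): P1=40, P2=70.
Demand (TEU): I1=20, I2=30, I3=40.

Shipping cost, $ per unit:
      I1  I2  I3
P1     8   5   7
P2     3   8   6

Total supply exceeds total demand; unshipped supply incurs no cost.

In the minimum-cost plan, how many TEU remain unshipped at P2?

An optimal plan:
  P1 to I2: 30 × $5 = $150
  P2 to I1: 20 × $3 = $60
  P2 to I3: 40 × $6 = $240
Total cost = $450.
P2 ships 60 of its 70, leaving 10.

10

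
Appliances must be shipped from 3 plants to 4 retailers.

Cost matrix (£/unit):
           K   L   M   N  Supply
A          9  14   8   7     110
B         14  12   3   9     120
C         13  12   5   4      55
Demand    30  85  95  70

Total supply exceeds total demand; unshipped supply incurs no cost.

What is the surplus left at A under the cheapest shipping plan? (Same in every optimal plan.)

Minimum-cost shipments:
  A→K: 30 × £9 = £270
  A→L: 60 × £14 = £840
  A→N: 15 × £7 = £105
  B→L: 25 × £12 = £300
  B→M: 95 × £3 = £285
  C→N: 55 × £4 = £220
Total cost = £2020.
A ships 105 of its 110, leaving 5.

5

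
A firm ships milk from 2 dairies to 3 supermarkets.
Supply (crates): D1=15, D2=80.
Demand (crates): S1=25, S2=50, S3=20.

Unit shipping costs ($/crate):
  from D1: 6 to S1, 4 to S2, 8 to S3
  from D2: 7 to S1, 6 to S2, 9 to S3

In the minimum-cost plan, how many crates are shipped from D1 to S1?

0

Optimal shipments:
  D1->S2: 15 × $4 = $60
  D2->S1: 25 × $7 = $175
  D2->S2: 35 × $6 = $210
  D2->S3: 20 × $9 = $180
Total cost = $625.
The route D1→S1 is not used.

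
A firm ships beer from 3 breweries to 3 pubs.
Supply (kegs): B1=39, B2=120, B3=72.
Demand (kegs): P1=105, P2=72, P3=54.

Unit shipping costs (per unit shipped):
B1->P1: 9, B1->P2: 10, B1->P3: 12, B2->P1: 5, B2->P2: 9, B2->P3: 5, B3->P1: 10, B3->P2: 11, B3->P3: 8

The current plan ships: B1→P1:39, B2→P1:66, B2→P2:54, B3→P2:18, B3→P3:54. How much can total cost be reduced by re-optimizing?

Current plan cost = 39·9 + 66·5 + 54·9 + 18·11 + 54·8 = 1797.
Optimal plan:
  B1→P2: 39 kegs
  B2→P1: 105 kegs
  B2→P3: 15 kegs
  B3→P2: 33 kegs
  B3→P3: 39 kegs
Optimal cost = 1665.
Saving = 1797 − 1665 = 132.

132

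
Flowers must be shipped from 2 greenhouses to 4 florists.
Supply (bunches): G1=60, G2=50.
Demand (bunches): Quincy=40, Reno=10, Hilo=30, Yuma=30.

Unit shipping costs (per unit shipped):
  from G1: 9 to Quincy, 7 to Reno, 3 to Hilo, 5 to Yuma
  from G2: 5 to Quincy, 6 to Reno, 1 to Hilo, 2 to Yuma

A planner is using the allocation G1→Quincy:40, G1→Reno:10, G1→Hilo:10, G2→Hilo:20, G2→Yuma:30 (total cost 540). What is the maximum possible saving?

Current plan cost = 40·9 + 10·7 + 10·3 + 20·1 + 30·2 = 540.
Optimal plan:
  G1–Reno: 10 × 7 = 70
  G1–Hilo: 30 × 3 = 90
  G1–Yuma: 20 × 5 = 100
  G2–Quincy: 40 × 5 = 200
  G2–Yuma: 10 × 2 = 20
Optimal cost = 480.
Saving = 540 − 480 = 60.

60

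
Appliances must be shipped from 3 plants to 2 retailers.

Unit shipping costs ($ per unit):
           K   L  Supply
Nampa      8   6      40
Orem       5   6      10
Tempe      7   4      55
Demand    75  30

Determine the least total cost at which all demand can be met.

Optimal allocation:
  Nampa–K: 40 units
  Orem–K: 10 units
  Tempe–K: 25 units
  Tempe–L: 30 units
Total cost = $665.
(Supply check: Nampa ships 40; Orem ships 10; Tempe ships 55.)

665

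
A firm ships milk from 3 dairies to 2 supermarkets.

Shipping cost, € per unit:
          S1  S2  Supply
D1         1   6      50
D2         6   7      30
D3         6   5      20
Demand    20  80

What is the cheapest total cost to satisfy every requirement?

Optimal allocation:
  D1 to S1: 20 crates
  D1 to S2: 30 crates
  D2 to S2: 30 crates
  D3 to S2: 20 crates
Total cost = €510.

510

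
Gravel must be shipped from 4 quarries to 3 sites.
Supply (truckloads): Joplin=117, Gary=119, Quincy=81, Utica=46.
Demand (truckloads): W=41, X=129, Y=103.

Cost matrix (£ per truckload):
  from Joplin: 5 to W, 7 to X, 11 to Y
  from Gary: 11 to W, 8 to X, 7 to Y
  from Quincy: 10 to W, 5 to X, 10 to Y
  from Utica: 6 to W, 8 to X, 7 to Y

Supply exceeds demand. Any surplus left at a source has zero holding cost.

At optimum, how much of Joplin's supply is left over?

28

Minimum-cost shipments:
  Joplin→W: 41 × £5 = £205
  Joplin→X: 48 × £7 = £336
  Gary→Y: 57 × £7 = £399
  Quincy→X: 81 × £5 = £405
  Utica→Y: 46 × £7 = £322
Total cost = £1667.
Joplin ships 89 of its 117, leaving 28.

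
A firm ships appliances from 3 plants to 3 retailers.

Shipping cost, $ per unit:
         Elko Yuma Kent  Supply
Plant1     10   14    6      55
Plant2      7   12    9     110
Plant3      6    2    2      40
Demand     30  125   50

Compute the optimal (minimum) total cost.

Optimal allocation:
  Plant1→Yuma: 5 × $14 = $70
  Plant1→Kent: 50 × $6 = $300
  Plant2→Elko: 30 × $7 = $210
  Plant2→Yuma: 80 × $12 = $960
  Plant3→Yuma: 40 × $2 = $80
Total = 70 + 300 + 210 + 960 + 80 = $1620.

1620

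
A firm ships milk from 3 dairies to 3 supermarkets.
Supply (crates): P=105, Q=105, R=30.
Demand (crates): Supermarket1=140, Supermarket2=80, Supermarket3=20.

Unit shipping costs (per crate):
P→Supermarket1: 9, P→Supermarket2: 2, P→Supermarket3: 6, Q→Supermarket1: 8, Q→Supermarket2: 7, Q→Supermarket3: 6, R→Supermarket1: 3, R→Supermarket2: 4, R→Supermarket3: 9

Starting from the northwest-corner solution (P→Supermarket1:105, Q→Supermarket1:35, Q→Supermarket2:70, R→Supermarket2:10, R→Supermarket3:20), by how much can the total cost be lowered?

Current plan cost = 105·9 + 35·8 + 70·7 + 10·4 + 20·9 = 1935.
Optimal plan:
  P–Supermarket1: 5 × 9 = 45
  P–Supermarket2: 80 × 2 = 160
  P–Supermarket3: 20 × 6 = 120
  Q–Supermarket1: 105 × 8 = 840
  R–Supermarket1: 30 × 3 = 90
Optimal cost = 1255.
Saving = 1935 − 1255 = 680.

680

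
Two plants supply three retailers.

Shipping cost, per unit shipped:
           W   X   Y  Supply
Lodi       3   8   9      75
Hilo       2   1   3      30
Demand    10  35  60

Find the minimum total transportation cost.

A cheapest plan:
  Lodi–W: 10 × 3 = 30
  Lodi–X: 5 × 8 = 40
  Lodi–Y: 60 × 9 = 540
  Hilo–X: 30 × 1 = 30
Total = 30 + 40 + 540 + 30 = 640.
(Supply check: Lodi ships 75; Hilo ships 30.)

640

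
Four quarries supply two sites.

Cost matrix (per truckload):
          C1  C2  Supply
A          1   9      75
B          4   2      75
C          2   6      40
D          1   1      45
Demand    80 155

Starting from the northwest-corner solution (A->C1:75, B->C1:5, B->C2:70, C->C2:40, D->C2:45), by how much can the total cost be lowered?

30

Current plan cost = 75·1 + 5·4 + 70·2 + 40·6 + 45·1 = 520.
Optimal plan:
  A→C1: 75 × 1 = 75
  B→C2: 75 × 2 = 150
  C→C1: 5 × 2 = 10
  C→C2: 35 × 6 = 210
  D→C2: 45 × 1 = 45
Optimal cost = 490.
Saving = 520 − 490 = 30.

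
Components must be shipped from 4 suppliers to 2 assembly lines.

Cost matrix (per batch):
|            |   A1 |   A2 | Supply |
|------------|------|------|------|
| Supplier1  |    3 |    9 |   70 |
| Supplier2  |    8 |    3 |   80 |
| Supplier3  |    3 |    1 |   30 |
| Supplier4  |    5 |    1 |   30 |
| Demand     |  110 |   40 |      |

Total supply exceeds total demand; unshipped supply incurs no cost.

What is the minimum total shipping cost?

An optimal shipping plan:
  Supplier1–A1: 70 × 3 = 210
  Supplier2–A2: 20 × 3 = 60
  Supplier3–A1: 30 × 3 = 90
  Supplier4–A1: 10 × 5 = 50
  Supplier4–A2: 20 × 1 = 20
Total = 210 + 60 + 90 + 50 + 20 = 430.

430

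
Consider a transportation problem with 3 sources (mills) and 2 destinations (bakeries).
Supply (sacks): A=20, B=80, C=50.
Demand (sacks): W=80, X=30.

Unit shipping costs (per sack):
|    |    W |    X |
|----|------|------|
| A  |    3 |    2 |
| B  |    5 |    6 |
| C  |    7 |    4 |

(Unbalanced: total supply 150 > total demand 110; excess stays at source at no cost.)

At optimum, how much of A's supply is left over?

Minimum-cost shipments:
  A to X: 20 × 2 = 40
  B to W: 80 × 5 = 400
  C to X: 10 × 4 = 40
Total cost = 480.
A ships 20 of its 20, leaving 0.

0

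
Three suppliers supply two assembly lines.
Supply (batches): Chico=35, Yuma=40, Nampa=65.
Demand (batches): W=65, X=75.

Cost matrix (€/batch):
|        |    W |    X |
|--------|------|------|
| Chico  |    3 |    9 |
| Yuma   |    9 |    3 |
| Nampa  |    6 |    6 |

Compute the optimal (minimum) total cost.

615

A cheapest plan:
  Chico→W: 35 × €3 = €105
  Yuma→X: 40 × €3 = €120
  Nampa→W: 30 × €6 = €180
  Nampa→X: 35 × €6 = €210
Total = 105 + 120 + 180 + 210 = €615.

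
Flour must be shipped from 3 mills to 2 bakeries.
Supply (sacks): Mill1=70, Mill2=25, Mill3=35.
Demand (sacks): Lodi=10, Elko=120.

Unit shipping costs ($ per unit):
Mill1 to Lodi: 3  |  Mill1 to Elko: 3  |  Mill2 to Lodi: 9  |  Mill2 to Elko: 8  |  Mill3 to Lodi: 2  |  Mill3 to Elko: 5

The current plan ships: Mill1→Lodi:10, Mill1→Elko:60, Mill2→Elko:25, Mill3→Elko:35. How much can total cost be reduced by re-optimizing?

30

Current plan cost = 10·3 + 60·3 + 25·8 + 35·5 = $585.
Optimal plan:
  Mill1–Elko: 70 × $3 = $210
  Mill2–Elko: 25 × $8 = $200
  Mill3–Lodi: 10 × $2 = $20
  Mill3–Elko: 25 × $5 = $125
Optimal cost = $555.
Saving = 585 − 555 = $30.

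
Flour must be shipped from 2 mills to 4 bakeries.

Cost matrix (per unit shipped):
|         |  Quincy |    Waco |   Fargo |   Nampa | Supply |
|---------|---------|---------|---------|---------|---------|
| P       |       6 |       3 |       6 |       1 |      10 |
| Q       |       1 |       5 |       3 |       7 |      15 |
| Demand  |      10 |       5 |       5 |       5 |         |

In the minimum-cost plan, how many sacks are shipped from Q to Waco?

0

Solving gives:
  P–Waco: 5 sacks
  P–Nampa: 5 sacks
  Q–Quincy: 10 sacks
  Q–Fargo: 5 sacks
Total cost = 45.
The route Q→Waco is not used.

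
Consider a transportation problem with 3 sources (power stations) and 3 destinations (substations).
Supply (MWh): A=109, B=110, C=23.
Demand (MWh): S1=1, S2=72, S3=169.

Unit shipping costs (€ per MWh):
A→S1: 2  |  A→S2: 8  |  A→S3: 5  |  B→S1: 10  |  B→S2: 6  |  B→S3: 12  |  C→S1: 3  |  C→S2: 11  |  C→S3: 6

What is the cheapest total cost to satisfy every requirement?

Optimal allocation:
  A–S3: 109 × €5 = €545
  B–S2: 72 × €6 = €432
  B–S3: 38 × €12 = €456
  C–S1: 1 × €3 = €3
  C–S3: 22 × €6 = €132
Total = 545 + 432 + 456 + 3 + 132 = €1568.

1568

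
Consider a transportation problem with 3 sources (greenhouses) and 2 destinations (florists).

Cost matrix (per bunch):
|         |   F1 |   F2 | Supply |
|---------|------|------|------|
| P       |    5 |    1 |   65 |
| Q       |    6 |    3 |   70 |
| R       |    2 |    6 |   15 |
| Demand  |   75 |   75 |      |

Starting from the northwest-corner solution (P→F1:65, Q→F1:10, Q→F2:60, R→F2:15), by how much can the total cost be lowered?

170

Current plan cost = 65·5 + 10·6 + 60·3 + 15·6 = 655.
Optimal plan:
  P to F2: 65 × 1 = 65
  Q to F1: 60 × 6 = 360
  Q to F2: 10 × 3 = 30
  R to F1: 15 × 2 = 30
Optimal cost = 485.
Saving = 655 − 485 = 170.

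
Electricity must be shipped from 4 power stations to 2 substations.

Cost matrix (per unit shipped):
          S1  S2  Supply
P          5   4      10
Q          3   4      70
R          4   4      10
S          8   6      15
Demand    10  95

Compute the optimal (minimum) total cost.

440

One minimum-cost allocation:
  P–S2: 10 × 4 = 40
  Q–S1: 10 × 3 = 30
  Q–S2: 60 × 4 = 240
  R–S2: 10 × 4 = 40
  S–S2: 15 × 6 = 90
Total = 40 + 30 + 240 + 40 + 90 = 440.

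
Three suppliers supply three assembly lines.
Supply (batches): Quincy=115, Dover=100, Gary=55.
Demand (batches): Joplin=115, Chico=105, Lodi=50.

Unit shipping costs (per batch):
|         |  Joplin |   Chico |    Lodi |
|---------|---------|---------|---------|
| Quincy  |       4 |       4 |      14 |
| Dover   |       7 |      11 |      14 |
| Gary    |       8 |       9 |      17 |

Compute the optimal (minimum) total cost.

1950

Optimal allocation:
  Quincy to Joplin: 10 × 4 = 40
  Quincy to Chico: 105 × 4 = 420
  Dover to Joplin: 50 × 7 = 350
  Dover to Lodi: 50 × 14 = 700
  Gary to Joplin: 55 × 8 = 440
Total = 40 + 420 + 350 + 700 + 440 = 1950.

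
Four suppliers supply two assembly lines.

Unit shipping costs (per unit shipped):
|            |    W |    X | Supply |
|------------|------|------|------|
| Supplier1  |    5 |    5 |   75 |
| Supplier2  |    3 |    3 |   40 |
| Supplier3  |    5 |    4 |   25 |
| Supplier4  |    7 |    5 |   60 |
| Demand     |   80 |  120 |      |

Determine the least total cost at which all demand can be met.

895

Optimal allocation:
  Supplier1→W: 75 × 5 = 375
  Supplier2→W: 5 × 3 = 15
  Supplier2→X: 35 × 3 = 105
  Supplier3→X: 25 × 4 = 100
  Supplier4→X: 60 × 5 = 300
Total = 375 + 15 + 105 + 100 + 300 = 895.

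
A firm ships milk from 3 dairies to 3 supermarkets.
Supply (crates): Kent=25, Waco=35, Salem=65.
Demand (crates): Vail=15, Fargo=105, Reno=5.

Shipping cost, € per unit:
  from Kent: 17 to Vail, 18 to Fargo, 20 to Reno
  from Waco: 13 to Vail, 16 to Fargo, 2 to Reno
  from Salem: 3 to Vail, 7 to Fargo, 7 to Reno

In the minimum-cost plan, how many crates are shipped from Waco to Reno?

5

The minimum-cost plan:
  Kent->Fargo: 25 × €18 = €450
  Waco->Fargo: 30 × €16 = €480
  Waco->Reno: 5 × €2 = €10
  Salem->Vail: 15 × €3 = €45
  Salem->Fargo: 50 × €7 = €350
Total cost = €1335.
So Waco→Reno carries 5 crates.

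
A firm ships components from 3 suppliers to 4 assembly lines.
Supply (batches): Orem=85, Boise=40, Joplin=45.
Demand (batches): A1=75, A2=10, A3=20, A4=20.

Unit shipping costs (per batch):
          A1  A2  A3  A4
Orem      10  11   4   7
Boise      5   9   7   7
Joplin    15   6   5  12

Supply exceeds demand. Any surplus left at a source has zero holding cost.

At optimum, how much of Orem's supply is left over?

An optimal plan:
  Orem->A1: 35 × 10 = 350
  Orem->A3: 20 × 4 = 80
  Orem->A4: 20 × 7 = 140
  Boise->A1: 40 × 5 = 200
  Joplin->A2: 10 × 6 = 60
Total cost = 830.
Orem ships 75 of its 85, leaving 10.

10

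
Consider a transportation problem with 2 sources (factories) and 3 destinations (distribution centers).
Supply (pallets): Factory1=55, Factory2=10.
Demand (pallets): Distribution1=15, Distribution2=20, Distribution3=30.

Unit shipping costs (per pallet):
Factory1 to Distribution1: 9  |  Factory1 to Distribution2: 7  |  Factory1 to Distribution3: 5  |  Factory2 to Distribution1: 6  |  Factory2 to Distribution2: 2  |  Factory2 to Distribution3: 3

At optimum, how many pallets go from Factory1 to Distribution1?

The minimum-cost plan:
  Factory1→Distribution1: 15 × 9 = 135
  Factory1→Distribution2: 10 × 7 = 70
  Factory1→Distribution3: 30 × 5 = 150
  Factory2→Distribution2: 10 × 2 = 20
Total cost = 375.
So Factory1→Distribution1 carries 15 pallets.

15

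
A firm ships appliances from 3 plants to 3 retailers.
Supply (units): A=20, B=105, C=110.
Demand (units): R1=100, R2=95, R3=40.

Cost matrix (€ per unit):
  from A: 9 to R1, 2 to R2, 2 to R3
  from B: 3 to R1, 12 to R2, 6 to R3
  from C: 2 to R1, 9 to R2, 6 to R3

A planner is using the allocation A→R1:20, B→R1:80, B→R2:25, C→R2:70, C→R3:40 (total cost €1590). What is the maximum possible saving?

370

Current plan cost = 20·9 + 80·3 + 25·12 + 70·9 + 40·6 = €1590.
Optimal plan:
  A->R2: 20 × €2 = €40
  B->R1: 65 × €3 = €195
  B->R3: 40 × €6 = €240
  C->R1: 35 × €2 = €70
  C->R2: 75 × €9 = €675
Optimal cost = €1220.
Saving = 1590 − 1220 = €370.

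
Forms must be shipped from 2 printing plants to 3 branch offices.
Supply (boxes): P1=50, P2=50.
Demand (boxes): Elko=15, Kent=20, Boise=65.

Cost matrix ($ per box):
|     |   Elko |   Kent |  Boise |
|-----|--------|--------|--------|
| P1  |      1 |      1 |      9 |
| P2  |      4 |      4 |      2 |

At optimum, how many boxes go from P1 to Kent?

20

The minimum-cost plan:
  P1 to Elko: 15 × $1 = $15
  P1 to Kent: 20 × $1 = $20
  P1 to Boise: 15 × $9 = $135
  P2 to Boise: 50 × $2 = $100
Total cost = $270.
So P1→Kent carries 20 boxes.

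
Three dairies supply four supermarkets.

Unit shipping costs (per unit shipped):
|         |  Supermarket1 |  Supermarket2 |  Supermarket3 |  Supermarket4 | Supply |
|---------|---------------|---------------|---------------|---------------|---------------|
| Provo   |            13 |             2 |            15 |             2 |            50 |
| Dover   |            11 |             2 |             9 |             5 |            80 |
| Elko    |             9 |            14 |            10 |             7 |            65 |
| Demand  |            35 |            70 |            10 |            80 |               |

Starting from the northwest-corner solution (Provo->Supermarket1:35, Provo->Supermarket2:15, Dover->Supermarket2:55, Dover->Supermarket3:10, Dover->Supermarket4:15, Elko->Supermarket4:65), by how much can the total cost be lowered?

370

Current plan cost = 35·13 + 15·2 + 55·2 + 10·9 + 15·5 + 65·7 = 1215.
Optimal plan:
  Provo->Supermarket4: 50 × 2 = 100
  Dover->Supermarket2: 70 × 2 = 140
  Dover->Supermarket4: 10 × 5 = 50
  Elko->Supermarket1: 35 × 9 = 315
  Elko->Supermarket3: 10 × 10 = 100
  Elko->Supermarket4: 20 × 7 = 140
Optimal cost = 845.
Saving = 1215 − 845 = 370.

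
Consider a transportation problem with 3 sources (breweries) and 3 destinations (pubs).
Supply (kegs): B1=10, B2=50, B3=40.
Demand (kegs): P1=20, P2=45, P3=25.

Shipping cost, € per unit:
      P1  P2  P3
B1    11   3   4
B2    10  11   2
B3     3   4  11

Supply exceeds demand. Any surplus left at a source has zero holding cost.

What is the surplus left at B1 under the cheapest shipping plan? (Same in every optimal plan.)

0

Minimum-cost shipments:
  B1–P2: 10 × €3 = €30
  B2–P2: 15 × €11 = €165
  B2–P3: 25 × €2 = €50
  B3–P1: 20 × €3 = €60
  B3–P2: 20 × €4 = €80
Total cost = €385.
B1 ships 10 of its 10, leaving 0.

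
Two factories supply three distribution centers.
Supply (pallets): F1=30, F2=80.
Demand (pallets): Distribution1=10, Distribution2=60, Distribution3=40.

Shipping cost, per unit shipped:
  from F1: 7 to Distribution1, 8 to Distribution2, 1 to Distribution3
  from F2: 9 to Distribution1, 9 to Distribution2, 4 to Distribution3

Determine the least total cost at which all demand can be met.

700

An optimal shipping plan:
  F1 to Distribution3: 30 pallets
  F2 to Distribution1: 10 pallets
  F2 to Distribution2: 60 pallets
  F2 to Distribution3: 10 pallets
Total cost = 700.
(Supply check: F1 ships 30; F2 ships 80.)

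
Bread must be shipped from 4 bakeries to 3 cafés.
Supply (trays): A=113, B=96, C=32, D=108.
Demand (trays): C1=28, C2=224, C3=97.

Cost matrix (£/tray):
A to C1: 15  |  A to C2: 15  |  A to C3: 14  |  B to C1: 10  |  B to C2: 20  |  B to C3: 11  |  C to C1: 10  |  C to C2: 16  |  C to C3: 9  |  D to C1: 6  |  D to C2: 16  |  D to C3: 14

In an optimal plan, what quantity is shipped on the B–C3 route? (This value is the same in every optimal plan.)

96

Optimal shipments:
  A–C2: 113 × £15 = £1695
  B–C3: 96 × £11 = £1056
  C–C2: 31 × £16 = £496
  C–C3: 1 × £9 = £9
  D–C1: 28 × £6 = £168
  D–C2: 80 × £16 = £1280
Total cost = £4704.
So B→C3 carries 96 trays.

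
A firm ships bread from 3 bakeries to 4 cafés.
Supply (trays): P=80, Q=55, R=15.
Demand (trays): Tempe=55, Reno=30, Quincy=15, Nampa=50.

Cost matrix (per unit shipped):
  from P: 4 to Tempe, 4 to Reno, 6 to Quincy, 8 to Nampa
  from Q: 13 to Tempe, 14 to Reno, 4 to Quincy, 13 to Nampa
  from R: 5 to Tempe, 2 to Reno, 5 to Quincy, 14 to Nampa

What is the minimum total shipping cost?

Optimal allocation:
  P to Tempe: 55 × 4 = 220
  P to Reno: 15 × 4 = 60
  P to Nampa: 10 × 8 = 80
  Q to Quincy: 15 × 4 = 60
  Q to Nampa: 40 × 13 = 520
  R to Reno: 15 × 2 = 30
Total = 220 + 60 + 80 + 60 + 520 + 30 = 970.

970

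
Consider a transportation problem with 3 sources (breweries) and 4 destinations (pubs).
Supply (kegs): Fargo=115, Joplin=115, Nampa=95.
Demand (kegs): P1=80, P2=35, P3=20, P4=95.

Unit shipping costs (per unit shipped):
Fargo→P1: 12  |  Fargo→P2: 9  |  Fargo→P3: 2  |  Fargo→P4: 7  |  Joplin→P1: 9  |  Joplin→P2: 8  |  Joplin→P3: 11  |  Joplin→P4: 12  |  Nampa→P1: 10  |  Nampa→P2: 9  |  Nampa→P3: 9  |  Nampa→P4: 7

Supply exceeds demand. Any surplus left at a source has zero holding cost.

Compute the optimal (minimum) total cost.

Optimal allocation:
  Fargo→P3: 20 kegs
  Joplin→P1: 80 kegs
  Joplin→P2: 35 kegs
  Nampa→P4: 95 kegs
Total cost = 1705.

1705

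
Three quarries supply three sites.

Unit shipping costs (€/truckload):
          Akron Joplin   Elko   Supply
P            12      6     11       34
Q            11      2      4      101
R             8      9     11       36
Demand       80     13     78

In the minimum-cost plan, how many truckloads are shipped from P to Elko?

The minimum-cost plan:
  P→Akron: 34 truckloads
  Q→Akron: 10 truckloads
  Q→Joplin: 13 truckloads
  Q→Elko: 78 truckloads
  R→Akron: 36 truckloads
Total cost = €1144.
The route P→Elko is not used.

0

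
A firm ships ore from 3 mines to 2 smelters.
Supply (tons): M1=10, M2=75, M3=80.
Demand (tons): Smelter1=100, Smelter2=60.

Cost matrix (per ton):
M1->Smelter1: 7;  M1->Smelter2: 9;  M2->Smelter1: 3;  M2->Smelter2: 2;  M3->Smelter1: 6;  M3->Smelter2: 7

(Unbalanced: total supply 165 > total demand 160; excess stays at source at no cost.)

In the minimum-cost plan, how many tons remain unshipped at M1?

An optimal plan:
  M1 to Smelter1: 5 × 7 = 35
  M2 to Smelter1: 15 × 3 = 45
  M2 to Smelter2: 60 × 2 = 120
  M3 to Smelter1: 80 × 6 = 480
Total cost = 680.
M1 ships 5 of its 10, leaving 5.

5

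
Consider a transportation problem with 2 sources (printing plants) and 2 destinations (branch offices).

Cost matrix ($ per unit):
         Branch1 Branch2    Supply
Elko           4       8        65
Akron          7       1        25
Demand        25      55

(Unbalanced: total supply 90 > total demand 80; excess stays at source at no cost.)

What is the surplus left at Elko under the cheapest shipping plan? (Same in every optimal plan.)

Minimum-cost shipments:
  Elko->Branch1: 25 × $4 = $100
  Elko->Branch2: 30 × $8 = $240
  Akron->Branch2: 25 × $1 = $25
Total cost = $365.
Elko ships 55 of its 65, leaving 10.

10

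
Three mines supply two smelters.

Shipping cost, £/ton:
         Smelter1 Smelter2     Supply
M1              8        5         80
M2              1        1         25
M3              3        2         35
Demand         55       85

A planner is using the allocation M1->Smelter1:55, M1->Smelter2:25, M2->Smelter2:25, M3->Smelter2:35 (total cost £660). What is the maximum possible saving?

135

Current plan cost = 55·8 + 25·5 + 25·1 + 35·2 = £660.
Optimal plan:
  M1->Smelter2: 80 × £5 = £400
  M2->Smelter1: 25 × £1 = £25
  M3->Smelter1: 30 × £3 = £90
  M3->Smelter2: 5 × £2 = £10
Optimal cost = £525.
Saving = 660 − 525 = £135.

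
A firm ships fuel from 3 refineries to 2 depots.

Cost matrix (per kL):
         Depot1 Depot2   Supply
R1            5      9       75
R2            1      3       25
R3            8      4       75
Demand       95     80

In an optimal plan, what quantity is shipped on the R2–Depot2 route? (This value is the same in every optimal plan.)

Solving gives:
  R1–Depot1: 75 × 5 = 375
  R2–Depot1: 20 × 1 = 20
  R2–Depot2: 5 × 3 = 15
  R3–Depot2: 75 × 4 = 300
Total cost = 710.
So R2→Depot2 carries 5 kL.

5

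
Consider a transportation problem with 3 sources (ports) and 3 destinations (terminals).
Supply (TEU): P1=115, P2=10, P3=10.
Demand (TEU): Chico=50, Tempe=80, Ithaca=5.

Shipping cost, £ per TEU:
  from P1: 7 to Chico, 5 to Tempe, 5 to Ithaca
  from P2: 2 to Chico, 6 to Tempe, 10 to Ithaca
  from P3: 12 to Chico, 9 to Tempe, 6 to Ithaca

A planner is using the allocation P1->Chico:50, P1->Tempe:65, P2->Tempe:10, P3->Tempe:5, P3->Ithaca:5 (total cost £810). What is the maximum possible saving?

Current plan cost = 50·7 + 65·5 + 10·6 + 5·9 + 5·6 = £810.
Optimal plan:
  P1–Chico: 40 × £7 = £280
  P1–Tempe: 75 × £5 = £375
  P2–Chico: 10 × £2 = £20
  P3–Tempe: 5 × £9 = £45
  P3–Ithaca: 5 × £6 = £30
Optimal cost = £750.
Saving = 810 − 750 = £60.

60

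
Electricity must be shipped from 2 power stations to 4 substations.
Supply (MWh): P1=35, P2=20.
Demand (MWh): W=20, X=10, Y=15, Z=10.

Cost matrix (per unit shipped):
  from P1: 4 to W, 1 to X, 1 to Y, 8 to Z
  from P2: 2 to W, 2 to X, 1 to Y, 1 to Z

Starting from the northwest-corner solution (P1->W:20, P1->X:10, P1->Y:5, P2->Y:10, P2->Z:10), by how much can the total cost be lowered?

20

Current plan cost = 20·4 + 10·1 + 5·1 + 10·1 + 10·1 = 115.
Optimal plan:
  P1 to W: 10 × 4 = 40
  P1 to X: 10 × 1 = 10
  P1 to Y: 15 × 1 = 15
  P2 to W: 10 × 2 = 20
  P2 to Z: 10 × 1 = 10
Optimal cost = 95.
Saving = 115 − 95 = 20.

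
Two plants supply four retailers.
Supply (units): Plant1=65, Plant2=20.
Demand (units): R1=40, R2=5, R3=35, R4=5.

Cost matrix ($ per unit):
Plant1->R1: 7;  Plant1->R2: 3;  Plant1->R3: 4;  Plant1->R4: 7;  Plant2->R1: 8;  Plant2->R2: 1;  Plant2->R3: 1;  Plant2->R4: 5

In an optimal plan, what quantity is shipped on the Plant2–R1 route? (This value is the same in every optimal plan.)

0

Solving gives:
  Plant1 to R1: 40 × $7 = $280
  Plant1 to R2: 5 × $3 = $15
  Plant1 to R3: 15 × $4 = $60
  Plant1 to R4: 5 × $7 = $35
  Plant2 to R3: 20 × $1 = $20
Total cost = $410.
The route Plant2→R1 is not used.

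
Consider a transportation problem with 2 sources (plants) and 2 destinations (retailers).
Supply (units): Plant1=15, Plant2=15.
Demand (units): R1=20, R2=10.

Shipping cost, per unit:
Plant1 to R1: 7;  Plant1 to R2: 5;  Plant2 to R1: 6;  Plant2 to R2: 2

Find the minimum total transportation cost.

155

A cheapest plan:
  Plant1→R1: 15 × 7 = 105
  Plant2→R1: 5 × 6 = 30
  Plant2→R2: 10 × 2 = 20
Total = 105 + 30 + 20 = 155.
(Supply check: Plant1 ships 15; Plant2 ships 15.)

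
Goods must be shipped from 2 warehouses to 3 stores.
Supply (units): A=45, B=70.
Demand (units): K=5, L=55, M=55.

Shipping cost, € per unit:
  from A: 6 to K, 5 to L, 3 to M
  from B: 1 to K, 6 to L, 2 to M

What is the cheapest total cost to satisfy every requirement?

400

An optimal shipping plan:
  A→L: 45 × €5 = €225
  B→K: 5 × €1 = €5
  B→L: 10 × €6 = €60
  B→M: 55 × €2 = €110
Total = 225 + 5 + 60 + 110 = €400.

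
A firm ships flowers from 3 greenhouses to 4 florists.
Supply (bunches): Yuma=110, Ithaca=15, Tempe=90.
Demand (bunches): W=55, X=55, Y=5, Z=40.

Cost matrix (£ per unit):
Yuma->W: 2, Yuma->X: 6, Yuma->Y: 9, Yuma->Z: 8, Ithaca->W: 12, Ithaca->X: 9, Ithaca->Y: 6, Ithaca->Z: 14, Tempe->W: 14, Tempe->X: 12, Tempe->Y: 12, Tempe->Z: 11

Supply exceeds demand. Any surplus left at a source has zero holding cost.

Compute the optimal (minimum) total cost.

An optimal shipping plan:
  Yuma to W: 55 × £2 = £110
  Yuma to X: 55 × £6 = £330
  Ithaca to Y: 5 × £6 = £30
  Tempe to Z: 40 × £11 = £440
Total = 110 + 330 + 30 + 440 = £910.

910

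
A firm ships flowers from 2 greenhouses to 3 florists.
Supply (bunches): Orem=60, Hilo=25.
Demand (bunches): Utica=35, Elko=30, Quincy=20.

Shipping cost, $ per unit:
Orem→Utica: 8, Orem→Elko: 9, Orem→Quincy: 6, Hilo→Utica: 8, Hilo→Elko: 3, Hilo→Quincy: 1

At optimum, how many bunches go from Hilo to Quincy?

0

Optimal shipments:
  Orem→Utica: 35 × $8 = $280
  Orem→Elko: 5 × $9 = $45
  Orem→Quincy: 20 × $6 = $120
  Hilo→Elko: 25 × $3 = $75
Total cost = $520.
The route Hilo→Quincy is not used.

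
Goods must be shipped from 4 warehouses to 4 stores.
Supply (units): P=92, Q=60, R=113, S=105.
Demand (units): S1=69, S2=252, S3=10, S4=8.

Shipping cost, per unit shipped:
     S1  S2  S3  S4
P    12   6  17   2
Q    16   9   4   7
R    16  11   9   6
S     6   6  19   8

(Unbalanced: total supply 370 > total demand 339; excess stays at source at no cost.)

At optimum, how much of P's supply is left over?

0

Minimum-cost shipments:
  P to S2: 92 × 6 = 552
  Q to S2: 50 × 9 = 450
  Q to S3: 10 × 4 = 40
  R to S2: 74 × 11 = 814
  R to S4: 8 × 6 = 48
  S to S1: 69 × 6 = 414
  S to S2: 36 × 6 = 216
Total cost = 2534.
P ships 92 of its 92, leaving 0.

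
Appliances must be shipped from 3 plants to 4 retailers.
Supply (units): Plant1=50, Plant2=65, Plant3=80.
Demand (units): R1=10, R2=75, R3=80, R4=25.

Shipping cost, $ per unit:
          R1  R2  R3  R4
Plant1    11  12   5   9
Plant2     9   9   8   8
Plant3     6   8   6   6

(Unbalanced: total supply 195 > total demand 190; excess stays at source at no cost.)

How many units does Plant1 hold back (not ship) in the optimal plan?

An optimal plan:
  Plant1–R3: 50 units
  Plant2–R2: 60 units
  Plant3–R1: 10 units
  Plant3–R2: 15 units
  Plant3–R3: 30 units
  Plant3–R4: 25 units
Total cost = $1300.
Plant1 ships 50 of its 50, leaving 0.

0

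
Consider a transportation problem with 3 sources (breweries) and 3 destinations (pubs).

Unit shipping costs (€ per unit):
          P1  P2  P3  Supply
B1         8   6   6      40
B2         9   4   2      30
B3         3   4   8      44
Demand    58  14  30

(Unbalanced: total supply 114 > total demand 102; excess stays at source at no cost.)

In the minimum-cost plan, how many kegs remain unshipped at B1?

12

Minimum-cost shipments:
  B1→P1: 14 kegs
  B1→P2: 14 kegs
  B2→P3: 30 kegs
  B3→P1: 44 kegs
Total cost = €388.
B1 ships 28 of its 40, leaving 12.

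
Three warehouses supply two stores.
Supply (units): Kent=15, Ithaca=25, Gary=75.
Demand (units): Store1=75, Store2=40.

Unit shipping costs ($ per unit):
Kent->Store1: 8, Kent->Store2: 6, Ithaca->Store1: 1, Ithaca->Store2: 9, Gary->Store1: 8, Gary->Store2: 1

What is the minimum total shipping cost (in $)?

465

Optimal allocation:
  Kent→Store1: 15 × $8 = $120
  Ithaca→Store1: 25 × $1 = $25
  Gary→Store1: 35 × $8 = $280
  Gary→Store2: 40 × $1 = $40
Total = 120 + 25 + 280 + 40 = $465.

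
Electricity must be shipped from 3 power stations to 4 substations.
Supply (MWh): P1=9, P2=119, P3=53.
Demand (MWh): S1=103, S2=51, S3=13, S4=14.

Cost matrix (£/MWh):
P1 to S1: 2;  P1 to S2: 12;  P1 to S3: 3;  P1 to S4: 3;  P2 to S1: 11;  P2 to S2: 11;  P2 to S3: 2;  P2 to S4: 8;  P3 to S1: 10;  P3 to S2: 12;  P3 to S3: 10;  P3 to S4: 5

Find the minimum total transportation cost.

1670

A cheapest plan:
  P1 to S1: 9 × £2 = £18
  P2 to S1: 55 × £11 = £605
  P2 to S2: 51 × £11 = £561
  P2 to S3: 13 × £2 = £26
  P3 to S1: 39 × £10 = £390
  P3 to S4: 14 × £5 = £70
Total = 18 + 605 + 561 + 26 + 390 + 70 = £1670.
(Supply check: P1 ships 9; P2 ships 119; P3 ships 53.)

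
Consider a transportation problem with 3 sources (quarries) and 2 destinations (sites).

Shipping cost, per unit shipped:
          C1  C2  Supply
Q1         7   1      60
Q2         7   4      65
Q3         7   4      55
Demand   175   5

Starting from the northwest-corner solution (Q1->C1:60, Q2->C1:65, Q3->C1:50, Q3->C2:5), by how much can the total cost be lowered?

15

Current plan cost = 60·7 + 65·7 + 50·7 + 5·4 = 1245.
Optimal plan:
  Q1 to C1: 55 × 7 = 385
  Q1 to C2: 5 × 1 = 5
  Q2 to C1: 65 × 7 = 455
  Q3 to C1: 55 × 7 = 385
Optimal cost = 1230.
Saving = 1245 − 1230 = 15.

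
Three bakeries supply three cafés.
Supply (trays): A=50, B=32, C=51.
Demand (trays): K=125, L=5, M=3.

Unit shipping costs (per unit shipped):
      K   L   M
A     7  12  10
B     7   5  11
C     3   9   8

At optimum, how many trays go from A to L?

Optimal shipments:
  A–K: 47 × 7 = 329
  A–M: 3 × 10 = 30
  B–K: 27 × 7 = 189
  B–L: 5 × 5 = 25
  C–K: 51 × 3 = 153
Total cost = 726.
The route A→L is not used.

0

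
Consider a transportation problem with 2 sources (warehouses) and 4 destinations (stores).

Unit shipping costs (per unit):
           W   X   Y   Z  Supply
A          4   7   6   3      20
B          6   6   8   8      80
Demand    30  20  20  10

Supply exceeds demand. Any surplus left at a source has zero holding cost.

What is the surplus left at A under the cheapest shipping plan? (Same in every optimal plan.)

An optimal plan:
  A to W: 10 × 4 = 40
  A to Z: 10 × 3 = 30
  B to W: 20 × 6 = 120
  B to X: 20 × 6 = 120
  B to Y: 20 × 8 = 160
Total cost = 470.
A ships 20 of its 20, leaving 0.

0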